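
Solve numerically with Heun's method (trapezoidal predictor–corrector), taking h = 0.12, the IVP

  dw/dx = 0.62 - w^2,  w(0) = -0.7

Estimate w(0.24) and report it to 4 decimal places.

-0.6632

Heun: k1 = f(x_n, w_n); k2 = f(x_n + h, w_n + h·k1); w_{n+1} = w_n + (h/2)·(k1 + k2).
x=0.000000, w=-0.700000:
  k1 = f(0.000000, -0.700000) = 0.130000
  k2 = f(0.120000, -0.684400) = 0.151597
  w ← -0.700000 + (0.12/2)·(0.130000 + 0.151597) = -0.683104
x=0.120000, w=-0.683104:
  k1 = f(0.120000, -0.683104) = 0.153369
  k2 = f(0.240000, -0.664700) = 0.178174
  w ← -0.683104 + (0.12/2)·(0.153369 + 0.178174) = -0.663212
w(0.24) ≈ -0.6632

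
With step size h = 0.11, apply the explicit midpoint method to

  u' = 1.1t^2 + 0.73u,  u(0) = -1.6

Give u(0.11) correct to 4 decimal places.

-1.7333

Midpoint: k1 = f(t_n, u_n); k2 = f(t_n + h/2, u_n + (h/2)·k1); u_{n+1} = u_n + h·k2.
t=0.000000, u=-1.600000:
  k1 = f(0.000000, -1.600000) = -1.168000
  k2 = f(0.055000, -1.664240) = -1.211568
  u ← -1.600000 + 0.11·(-1.211568) = -1.733272
u(0.11) ≈ -1.7333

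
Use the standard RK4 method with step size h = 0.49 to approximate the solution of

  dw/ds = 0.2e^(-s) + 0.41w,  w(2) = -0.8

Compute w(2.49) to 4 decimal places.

-0.9663

RK4: k1 = f(s_n, w_n); k2 = f(s_n + h/2, w_n + (h/2)·k1); k3 = f(s_n + h/2, w_n + (h/2)·k2); k4 = f(s_n + h, w_n + h·k3); w_{n+1} = w_n + (h/6)·(k1 + 2k2 + 2k3 + k4).
s=2.000000, w=-0.800000:
  k1 = f(2.000000, -0.800000) = -0.300933
  k2 = f(2.245000, -0.873729) = -0.337043
  k3 = f(2.245000, -0.882576) = -0.340670
  k4 = f(2.490000, -0.966929) = -0.379859
  w ← -0.800000 + (0.49/6)·(k1 + 2k2 + 2k3 + k4) = -0.966291
w(2.49) ≈ -0.9663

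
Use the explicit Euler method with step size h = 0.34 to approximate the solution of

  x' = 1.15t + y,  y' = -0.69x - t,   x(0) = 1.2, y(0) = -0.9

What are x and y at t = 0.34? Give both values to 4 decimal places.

Euler on (x,y): x_{n+1} = x_n + h·x', y_{n+1} = y_n + h·y'.
0.000000: (1.200000, -0.900000); f=(-0.900000, -0.828000) → (0.894000, -1.181520)
(x(0.34), y(0.34)) ≈ (0.8940, -1.1815)

0.8940, -1.1815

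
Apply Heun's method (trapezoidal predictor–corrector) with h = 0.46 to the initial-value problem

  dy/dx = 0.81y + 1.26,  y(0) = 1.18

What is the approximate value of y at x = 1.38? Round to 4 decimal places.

6.6471

Heun: k1 = f(x_n, y_n); k2 = f(x_n + h, y_n + h·k1); y_{n+1} = y_n + (h/2)·(k1 + k2).
x=0.000000, y=1.180000:
  k1 = f(0.000000, 1.180000) = 2.215800
  k2 = f(0.460000, 2.199268) = 3.041407
  y ← 1.180000 + (0.46/2)·(2.215800 + 3.041407) = 2.389158
x=0.460000, y=2.389158:
  k1 = f(0.460000, 2.389158) = 3.195218
  k2 = f(0.920000, 3.858958) = 4.385756
  y ← 2.389158 + (0.46/2)·(3.195218 + 4.385756) = 4.132782
x=0.920000, y=4.132782:
  k1 = f(0.920000, 4.132782) = 4.607553
  k2 = f(1.380000, 6.252256) = 6.324327
  y ← 4.132782 + (0.46/2)·(4.607553 + 6.324327) = 6.647114
y(1.38) ≈ 6.6471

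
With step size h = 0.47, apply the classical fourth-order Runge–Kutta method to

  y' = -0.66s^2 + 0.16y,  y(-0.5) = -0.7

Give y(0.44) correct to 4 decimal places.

-0.8640

RK4: k1 = f(s_n, y_n); k2 = f(s_n + h/2, y_n + (h/2)·k1); k3 = f(s_n + h/2, y_n + (h/2)·k2); k4 = f(s_n + h, y_n + h·k3); y_{n+1} = y_n + (h/6)·(k1 + 2k2 + 2k3 + k4).
s=-0.500000, y=-0.700000:
  k1 = f(-0.500000, -0.700000) = -0.277000
  k2 = f(-0.265000, -0.765095) = -0.168764
  k3 = f(-0.265000, -0.739659) = -0.164694
  k4 = f(-0.030000, -0.777406) = -0.124979
  y ← -0.700000 + (0.47/6)·(k1 + 2k2 + 2k3 + k4) = -0.783730
s=-0.030000, y=-0.783730:
  k1 = f(-0.030000, -0.783730) = -0.125991
  k2 = f(0.205000, -0.813338) = -0.157871
  k3 = f(0.205000, -0.820830) = -0.159069
  k4 = f(0.440000, -0.858493) = -0.265135
  y ← -0.783730 + (0.47/6)·(k1 + 2k2 + 2k3 + k4) = -0.864022
y(0.44) ≈ -0.8640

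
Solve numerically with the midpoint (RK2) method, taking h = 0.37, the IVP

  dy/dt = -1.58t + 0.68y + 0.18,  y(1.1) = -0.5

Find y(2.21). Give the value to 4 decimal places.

Midpoint: k1 = f(t_n, y_n); k2 = f(t_n + h/2, y_n + (h/2)·k1); y_{n+1} = y_n + h·k2.
t=1.100000, y=-0.500000:
  k1 = f(1.100000, -0.500000) = -1.898000
  k2 = f(1.285000, -0.851130) = -2.429068
  y ← -0.500000 + 0.37·(-2.429068) = -1.398755
t=1.470000, y=-1.398755:
  k1 = f(1.470000, -1.398755) = -3.093754
  k2 = f(1.655000, -1.971100) = -3.775248
  y ← -1.398755 + 0.37·(-3.775248) = -2.795597
t=1.840000, y=-2.795597:
  k1 = f(1.840000, -2.795597) = -4.628206
  k2 = f(2.025000, -3.651815) = -5.502734
  y ← -2.795597 + 0.37·(-5.502734) = -4.831609
y(2.21) ≈ -4.8316

-4.8316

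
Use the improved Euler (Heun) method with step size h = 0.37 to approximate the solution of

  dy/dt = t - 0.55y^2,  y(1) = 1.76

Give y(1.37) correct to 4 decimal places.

1.6544

Heun: k1 = f(t_n, y_n); k2 = f(t_n + h, y_n + h·k1); y_{n+1} = y_n + (h/2)·(k1 + k2).
t=1.000000, y=1.760000:
  k1 = f(1.000000, 1.760000) = -0.703680
  k2 = f(1.370000, 1.499638) = 0.133097
  y ← 1.760000 + (0.37/2)·(-0.703680 + 0.133097) = 1.654442
y(1.37) ≈ 1.6544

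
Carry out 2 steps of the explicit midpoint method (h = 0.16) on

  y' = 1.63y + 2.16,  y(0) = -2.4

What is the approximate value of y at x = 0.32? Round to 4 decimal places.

Midpoint: k1 = f(x_n, y_n); k2 = f(x_n + h/2, y_n + (h/2)·k1); y_{n+1} = y_n + h·k2.
x=0.000000, y=-2.400000:
  k1 = f(0.000000, -2.400000) = -1.752000
  k2 = f(0.080000, -2.540160) = -1.980461
  y ← -2.400000 + 0.16·(-1.980461) = -2.716874
x=0.160000, y=-2.716874:
  k1 = f(0.160000, -2.716874) = -2.268504
  k2 = f(0.240000, -2.898354) = -2.564317
  y ← -2.716874 + 0.16·(-2.564317) = -3.127164
y(0.32) ≈ -3.1272

-3.1272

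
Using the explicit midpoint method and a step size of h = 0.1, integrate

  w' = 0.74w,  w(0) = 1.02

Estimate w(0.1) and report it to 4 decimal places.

1.0983

Midpoint: k1 = f(t_n, w_n); k2 = f(t_n + h/2, w_n + (h/2)·k1); w_{n+1} = w_n + h·k2.
t=0.000000, w=1.020000:
  k1 = f(0.000000, 1.020000) = 0.754800
  k2 = f(0.050000, 1.057740) = 0.782728
  w ← 1.020000 + 0.1·0.782728 = 1.098273
w(0.1) ≈ 1.0983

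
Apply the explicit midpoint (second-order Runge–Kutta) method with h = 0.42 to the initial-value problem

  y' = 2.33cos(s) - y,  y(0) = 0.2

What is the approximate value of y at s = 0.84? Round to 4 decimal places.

Midpoint: k1 = f(s_n, y_n); k2 = f(s_n + h/2, y_n + (h/2)·k1); y_{n+1} = y_n + h·k2.
s=0.000000, y=0.200000:
  k1 = f(0.000000, 0.200000) = 2.130000
  k2 = f(0.210000, 0.647300) = 1.631512
  y ← 0.200000 + 0.42·1.631512 = 0.885235
s=0.420000, y=0.885235:
  k1 = f(0.420000, 0.885235) = 1.242262
  k2 = f(0.630000, 1.146110) = 0.736594
  y ← 0.885235 + 0.42·0.736594 = 1.194605
y(0.84) ≈ 1.1946

1.1946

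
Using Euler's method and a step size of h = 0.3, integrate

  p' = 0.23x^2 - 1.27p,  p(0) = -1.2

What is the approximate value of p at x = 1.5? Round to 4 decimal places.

Euler: p_{n+1} = p_n + h·f(x_n, p_n).
x=0.000000, p=-1.200000: f=1.524000 → p ← -1.200000 + 0.3·1.524000 = -0.742800
x=0.300000, p=-0.742800: f=0.964056 → p ← -0.742800 + 0.3·0.964056 = -0.453583
x=0.600000, p=-0.453583: f=0.658851 → p ← -0.453583 + 0.3·0.658851 = -0.255928
x=0.900000, p=-0.255928: f=0.511329 → p ← -0.255928 + 0.3·0.511329 = -0.102529
x=1.200000, p=-0.102529: f=0.461412 → p ← -0.102529 + 0.3·0.461412 = 0.035894
p(1.5) ≈ 0.0359

0.0359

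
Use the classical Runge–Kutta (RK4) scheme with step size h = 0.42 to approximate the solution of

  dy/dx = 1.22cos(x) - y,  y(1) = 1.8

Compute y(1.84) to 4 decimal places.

RK4: k1 = f(x_n, y_n); k2 = f(x_n + h/2, y_n + (h/2)·k1); k3 = f(x_n + h/2, y_n + (h/2)·k2); k4 = f(x_n + h, y_n + h·k3); y_{n+1} = y_n + (h/6)·(k1 + 2k2 + 2k3 + k4).
x=1.000000, y=1.800000:
  k1 = f(1.000000, 1.800000) = -1.140831
  k2 = f(1.210000, 1.560425) = -1.129742
  k3 = f(1.210000, 1.562754) = -1.132071
  k4 = f(1.420000, 1.324530) = -1.141255
  y ← 1.800000 + (0.42/6)·(k1 + 2k2 + 2k3 + k4) = 1.323600
x=1.420000, y=1.323600:
  k1 = f(1.420000, 1.323600) = -1.140325
  k2 = f(1.630000, 1.084132) = -1.156318
  k3 = f(1.630000, 1.080773) = -1.152960
  k4 = f(1.840000, 0.839357) = -1.163833
  y ← 1.323600 + (0.42/6)·(k1 + 2k2 + 2k3 + k4) = 0.839010
y(1.84) ≈ 0.8390

0.8390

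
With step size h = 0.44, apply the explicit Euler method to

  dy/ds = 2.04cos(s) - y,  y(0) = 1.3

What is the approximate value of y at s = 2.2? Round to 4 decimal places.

Euler: y_{n+1} = y_n + h·f(s_n, y_n).
s=0.000000, y=1.300000: f=0.740000 → y ← 1.300000 + 0.44·0.740000 = 1.625600
s=0.440000, y=1.625600: f=0.220093 → y ← 1.625600 + 0.44·0.220093 = 1.722441
s=0.880000, y=1.722441: f=-0.422653 → y ← 1.722441 + 0.44·(-0.422653) = 1.536474
s=1.320000, y=1.536474: f=-1.030196 → y ← 1.536474 + 0.44·(-1.030196) = 1.083188
s=1.760000, y=1.083188: f=-1.466864 → y ← 1.083188 + 0.44·(-1.466864) = 0.437767
y(2.2) ≈ 0.4378

0.4378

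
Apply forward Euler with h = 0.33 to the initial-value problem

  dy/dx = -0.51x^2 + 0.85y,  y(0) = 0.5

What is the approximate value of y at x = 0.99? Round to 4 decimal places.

Euler: y_{n+1} = y_n + h·f(x_n, y_n).
x=0.000000, y=0.500000: f=0.425000 → y ← 0.500000 + 0.33·0.425000 = 0.640250
x=0.330000, y=0.640250: f=0.488673 → y ← 0.640250 + 0.33·0.488673 = 0.801512
x=0.660000, y=0.801512: f=0.459129 → y ← 0.801512 + 0.33·0.459129 = 0.953025
y(0.99) ≈ 0.9530

0.9530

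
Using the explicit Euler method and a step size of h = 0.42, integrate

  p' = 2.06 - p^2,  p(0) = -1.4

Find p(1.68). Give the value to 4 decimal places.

-0.6985

Euler: p_{n+1} = p_n + h·f(x_n, p_n).
x=0.000000, p=-1.400000: f=0.100000 → p ← -1.400000 + 0.42·0.100000 = -1.358000
x=0.420000, p=-1.358000: f=0.215836 → p ← -1.358000 + 0.42·0.215836 = -1.267349
x=0.840000, p=-1.267349: f=0.453827 → p ← -1.267349 + 0.42·0.453827 = -1.076742
x=1.260000, p=-1.076742: f=0.900627 → p ← -1.076742 + 0.42·0.900627 = -0.698478
p(1.68) ≈ -0.6985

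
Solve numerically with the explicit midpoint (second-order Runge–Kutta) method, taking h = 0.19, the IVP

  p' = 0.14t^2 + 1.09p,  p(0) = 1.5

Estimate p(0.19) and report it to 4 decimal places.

1.8431

Midpoint: k1 = f(t_n, p_n); k2 = f(t_n + h/2, p_n + (h/2)·k1); p_{n+1} = p_n + h·k2.
t=0.000000, p=1.500000:
  k1 = f(0.000000, 1.500000) = 1.635000
  k2 = f(0.095000, 1.655325) = 1.805568
  p ← 1.500000 + 0.19·1.805568 = 1.843058
p(0.19) ≈ 1.8431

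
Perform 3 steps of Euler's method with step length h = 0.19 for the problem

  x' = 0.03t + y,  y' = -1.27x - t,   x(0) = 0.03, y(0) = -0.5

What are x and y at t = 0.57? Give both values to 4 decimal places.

-0.2584, -0.5612

Euler on (x,y): x_{n+1} = x_n + h·x', y_{n+1} = y_n + h·y'.
0.000000: (0.030000, -0.500000); f=(-0.500000, -0.038100) → (-0.065000, -0.507239)
0.190000: (-0.065000, -0.507239); f=(-0.501539, -0.107450) → (-0.160292, -0.527655)
0.380000: (-0.160292, -0.527655); f=(-0.516255, -0.176429) → (-0.258381, -0.561176)
(x(0.57), y(0.57)) ≈ (-0.2584, -0.5612)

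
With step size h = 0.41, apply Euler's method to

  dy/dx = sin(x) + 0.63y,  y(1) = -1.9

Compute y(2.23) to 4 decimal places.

Euler: y_{n+1} = y_n + h·f(x_n, y_n).
x=1.000000, y=-1.900000: f=-0.355529 → y ← -1.900000 + 0.41·(-0.355529) = -2.045767
x=1.410000, y=-2.045767: f=-0.301733 → y ← -2.045767 + 0.41·(-0.301733) = -2.169477
x=1.820000, y=-2.169477: f=-0.397662 → y ← -2.169477 + 0.41·(-0.397662) = -2.332519
y(2.23) ≈ -2.3325

-2.3325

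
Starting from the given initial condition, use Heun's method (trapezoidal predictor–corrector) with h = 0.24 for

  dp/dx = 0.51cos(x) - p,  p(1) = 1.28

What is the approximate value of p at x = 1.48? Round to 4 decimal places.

Heun: k1 = f(x_n, p_n); k2 = f(x_n + h, p_n + h·k1); p_{n+1} = p_n + (h/2)·(k1 + k2).
x=1.000000, p=1.280000:
  k1 = f(1.000000, 1.280000) = -1.004446
  k2 = f(1.240000, 1.038933) = -0.873287
  p ← 1.280000 + (0.24/2)·(-1.004446 + (-0.873287)) = 1.054672
x=1.240000, p=1.054672:
  k1 = f(1.240000, 1.054672) = -0.889026
  k2 = f(1.480000, 0.841306) = -0.795063
  p ← 1.054672 + (0.24/2)·(-0.889026 + (-0.795063)) = 0.852581
p(1.48) ≈ 0.8526

0.8526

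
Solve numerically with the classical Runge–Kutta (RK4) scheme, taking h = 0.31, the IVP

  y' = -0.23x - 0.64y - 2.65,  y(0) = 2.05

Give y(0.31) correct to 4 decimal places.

RK4: k1 = f(x_n, y_n); k2 = f(x_n + h/2, y_n + (h/2)·k1); k3 = f(x_n + h/2, y_n + (h/2)·k2); k4 = f(x_n + h, y_n + h·k3); y_{n+1} = y_n + (h/6)·(k1 + 2k2 + 2k3 + k4).
x=0.000000, y=2.050000:
  k1 = f(0.000000, 2.050000) = -3.962000
  k2 = f(0.155000, 1.435890) = -3.604620
  k3 = f(0.155000, 1.491284) = -3.640072
  k4 = f(0.310000, 0.921578) = -3.311110
  y ← 2.050000 + (0.31/6)·(k1 + 2k2 + 2k3 + k4) = 0.925605
y(0.31) ≈ 0.9256

0.9256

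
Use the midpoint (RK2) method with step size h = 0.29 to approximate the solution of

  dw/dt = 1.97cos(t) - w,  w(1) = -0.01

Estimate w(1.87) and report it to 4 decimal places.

0.0578

Midpoint: k1 = f(t_n, w_n); k2 = f(t_n + h/2, w_n + (h/2)·k1); w_{n+1} = w_n + h·k2.
t=1.000000, w=-0.010000:
  k1 = f(1.000000, -0.010000) = 1.074396
  k2 = f(1.145000, 0.145787) = 0.667914
  w ← -0.010000 + 0.29·0.667914 = 0.183695
t=1.290000, w=0.183695:
  k1 = f(1.290000, 0.183695) = 0.362233
  k2 = f(1.435000, 0.236219) = 0.030479
  w ← 0.183695 + 0.29·0.030479 = 0.192534
t=1.580000, w=0.192534:
  k1 = f(1.580000, 0.192534) = -0.210665
  k2 = f(1.725000, 0.161987) = -0.464566
  w ← 0.192534 + 0.29·(-0.464566) = 0.057810
w(1.87) ≈ 0.0578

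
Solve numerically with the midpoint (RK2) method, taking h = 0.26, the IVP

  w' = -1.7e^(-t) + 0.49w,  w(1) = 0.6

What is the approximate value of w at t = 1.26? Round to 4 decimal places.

Midpoint: k1 = f(t_n, w_n); k2 = f(t_n + h/2, w_n + (h/2)·k1); w_{n+1} = w_n + h·k2.
t=1.000000, w=0.600000:
  k1 = f(1.000000, 0.600000) = -0.331395
  k2 = f(1.130000, 0.556919) = -0.276266
  w ← 0.600000 + 0.26·(-0.276266) = 0.528171
w(1.26) ≈ 0.5282

0.5282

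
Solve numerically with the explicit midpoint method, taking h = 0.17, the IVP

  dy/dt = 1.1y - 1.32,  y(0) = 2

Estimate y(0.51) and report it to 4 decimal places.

2.5980

Midpoint: k1 = f(t_n, y_n); k2 = f(t_n + h/2, y_n + (h/2)·k1); y_{n+1} = y_n + h·k2.
t=0.000000, y=2.000000:
  k1 = f(0.000000, 2.000000) = 0.880000
  k2 = f(0.085000, 2.074800) = 0.962280
  y ← 2.000000 + 0.17·0.962280 = 2.163588
t=0.170000, y=2.163588:
  k1 = f(0.170000, 2.163588) = 1.059946
  k2 = f(0.255000, 2.253683) = 1.159051
  y ← 2.163588 + 0.17·1.159051 = 2.360626
t=0.340000, y=2.360626:
  k1 = f(0.340000, 2.360626) = 1.276689
  k2 = f(0.425000, 2.469145) = 1.396059
  y ← 2.360626 + 0.17·1.396059 = 2.597956
y(0.51) ≈ 2.5980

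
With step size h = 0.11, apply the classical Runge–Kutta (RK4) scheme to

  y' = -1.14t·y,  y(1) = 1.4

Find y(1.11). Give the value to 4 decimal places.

RK4: k1 = f(t_n, y_n); k2 = f(t_n + h/2, y_n + (h/2)·k1); k3 = f(t_n + h/2, y_n + (h/2)·k2); k4 = f(t_n + h, y_n + h·k3); y_{n+1} = y_n + (h/6)·(k1 + 2k2 + 2k3 + k4).
t=1.000000, y=1.400000:
  k1 = f(1.000000, 1.400000) = -1.596000
  k2 = f(1.055000, 1.312220) = -1.578207
  k3 = f(1.055000, 1.313199) = -1.579384
  k4 = f(1.110000, 1.226268) = -1.551719
  y ← 1.400000 + (0.11/6)·(k1 + 2k2 + 2k3 + k4) = 1.226513
y(1.11) ≈ 1.2265

1.2265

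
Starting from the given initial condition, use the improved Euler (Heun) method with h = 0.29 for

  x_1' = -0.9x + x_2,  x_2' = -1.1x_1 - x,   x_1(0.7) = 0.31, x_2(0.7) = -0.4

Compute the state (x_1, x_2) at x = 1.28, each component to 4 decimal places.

-0.6069, -0.9296

Heun on (x_1,x_2): k1 = f(x_n, state_n); k2 = f(x_n + h, state_n + h·k1); state_{n+1} = state_n + (h/2)·(k1 + k2).
0.700000: (0.310000, -0.400000)
  k1 = (-1.030000, -1.041000)
  predictor → (0.011300, -0.701890)
  k2 = (-1.592890, -1.002430)
  → (-0.070319, -0.696297)
0.990000: (-0.070319, -0.696297)
  k1 = (-1.587297, -0.912649)
  predictor → (-0.530635, -0.960966)
  k2 = (-2.112966, -0.696301)
  → (-0.606857, -0.929595)
(x_1(1.28), x_2(1.28)) ≈ (-0.6069, -0.9296)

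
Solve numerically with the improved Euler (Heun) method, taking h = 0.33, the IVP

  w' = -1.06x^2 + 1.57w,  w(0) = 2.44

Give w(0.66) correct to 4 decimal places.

Heun: k1 = f(x_n, w_n); k2 = f(x_n + h, w_n + h·k1); w_{n+1} = w_n + (h/2)·(k1 + k2).
x=0.000000, w=2.440000:
  k1 = f(0.000000, 2.440000) = 3.830800
  k2 = f(0.330000, 3.704164) = 5.700103
  w ← 2.440000 + (0.33/2)·(3.830800 + 5.700103) = 4.012599
x=0.330000, w=4.012599:
  k1 = f(0.330000, 4.012599) = 6.184347
  k2 = f(0.660000, 6.053433) = 9.042154
  w ← 4.012599 + (0.33/2)·(6.184347 + 9.042154) = 6.524972
w(0.66) ≈ 6.5250

6.5250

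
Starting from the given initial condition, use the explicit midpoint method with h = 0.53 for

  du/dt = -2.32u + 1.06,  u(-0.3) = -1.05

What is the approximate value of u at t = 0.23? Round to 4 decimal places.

-0.3363

Midpoint: k1 = f(t_n, u_n); k2 = f(t_n + h/2, u_n + (h/2)·k1); u_{n+1} = u_n + h·k2.
t=-0.300000, u=-1.050000:
  k1 = f(-0.300000, -1.050000) = 3.496000
  k2 = f(-0.035000, -0.123560) = 1.346659
  u ← -1.050000 + 0.53·1.346659 = -0.336271
u(0.23) ≈ -0.3363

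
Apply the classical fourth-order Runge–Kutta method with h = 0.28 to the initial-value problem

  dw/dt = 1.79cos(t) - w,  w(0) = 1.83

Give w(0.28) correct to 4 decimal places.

RK4: k1 = f(t_n, w_n); k2 = f(t_n + h/2, w_n + (h/2)·k1); k3 = f(t_n + h/2, w_n + (h/2)·k2); k4 = f(t_n + h, w_n + h·k3); w_{n+1} = w_n + (h/6)·(k1 + 2k2 + 2k3 + k4).
t=0.000000, w=1.830000:
  k1 = f(0.000000, 1.830000) = -0.040000
  k2 = f(0.140000, 1.824400) = -0.051913
  k3 = f(0.140000, 1.822732) = -0.050245
  k4 = f(0.280000, 1.815931) = -0.095642
  w ← 1.830000 + (0.28/6)·(k1 + 2k2 + 2k3 + k4) = 1.814135
w(0.28) ≈ 1.8141

1.8141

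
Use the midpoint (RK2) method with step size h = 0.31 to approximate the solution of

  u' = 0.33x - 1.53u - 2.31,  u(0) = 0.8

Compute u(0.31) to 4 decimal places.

Midpoint: k1 = f(x_n, u_n); k2 = f(x_n + h/2, u_n + (h/2)·k1); u_{n+1} = u_n + h·k2.
x=0.000000, u=0.800000:
  k1 = f(0.000000, 0.800000) = -3.534000
  k2 = f(0.155000, 0.252230) = -2.644762
  u ← 0.800000 + 0.31·(-2.644762) = -0.019876
u(0.31) ≈ -0.0199

-0.0199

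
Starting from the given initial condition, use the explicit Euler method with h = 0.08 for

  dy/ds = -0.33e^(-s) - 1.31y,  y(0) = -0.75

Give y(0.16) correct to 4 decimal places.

Euler: y_{n+1} = y_n + h·f(s_n, y_n).
s=0.000000, y=-0.750000: f=0.652500 → y ← -0.750000 + 0.08·0.652500 = -0.697800
s=0.080000, y=-0.697800: f=0.609490 → y ← -0.697800 + 0.08·0.609490 = -0.649041
y(0.16) ≈ -0.6490

-0.6490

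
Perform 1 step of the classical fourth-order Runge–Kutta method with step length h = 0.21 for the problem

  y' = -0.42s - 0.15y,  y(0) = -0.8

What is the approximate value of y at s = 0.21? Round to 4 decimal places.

RK4: k1 = f(s_n, y_n); k2 = f(s_n + h/2, y_n + (h/2)·k1); k3 = f(s_n + h/2, y_n + (h/2)·k2); k4 = f(s_n + h, y_n + h·k3); y_{n+1} = y_n + (h/6)·(k1 + 2k2 + 2k3 + k4).
s=0.000000, y=-0.800000:
  k1 = f(0.000000, -0.800000) = 0.120000
  k2 = f(0.105000, -0.787400) = 0.074010
  k3 = f(0.105000, -0.792229) = 0.074734
  k4 = f(0.210000, -0.784306) = 0.029446
  y ← -0.800000 + (0.21/6)·(k1 + 2k2 + 2k3 + k4) = -0.784357
y(0.21) ≈ -0.7844

-0.7844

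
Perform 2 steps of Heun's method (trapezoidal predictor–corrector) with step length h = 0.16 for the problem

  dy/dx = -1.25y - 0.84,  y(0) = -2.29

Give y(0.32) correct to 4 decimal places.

Heun: k1 = f(x_n, y_n); k2 = f(x_n + h, y_n + h·k1); y_{n+1} = y_n + (h/2)·(k1 + k2).
x=0.000000, y=-2.290000:
  k1 = f(0.000000, -2.290000) = 2.022500
  k2 = f(0.160000, -1.966400) = 1.618000
  y ← -2.290000 + (0.16/2)·(2.022500 + 1.618000) = -1.998760
x=0.160000, y=-1.998760:
  k1 = f(0.160000, -1.998760) = 1.658450
  k2 = f(0.320000, -1.733408) = 1.326760
  y ← -1.998760 + (0.16/2)·(1.658450 + 1.326760) = -1.759943
y(0.32) ≈ -1.7599

-1.7599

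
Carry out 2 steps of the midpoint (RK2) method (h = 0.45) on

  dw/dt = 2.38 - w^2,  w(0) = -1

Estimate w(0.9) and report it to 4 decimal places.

Midpoint: k1 = f(t_n, w_n); k2 = f(t_n + h/2, w_n + (h/2)·k1); w_{n+1} = w_n + h·k2.
t=0.000000, w=-1.000000:
  k1 = f(0.000000, -1.000000) = 1.380000
  k2 = f(0.225000, -0.689500) = 1.904590
  w ← -1.000000 + 0.45·1.904590 = -0.142935
t=0.450000, w=-0.142935:
  k1 = f(0.450000, -0.142935) = 2.359570
  k2 = f(0.675000, 0.387969) = 2.229480
  w ← -0.142935 + 0.45·2.229480 = 0.860332
w(0.9) ≈ 0.8603

0.8603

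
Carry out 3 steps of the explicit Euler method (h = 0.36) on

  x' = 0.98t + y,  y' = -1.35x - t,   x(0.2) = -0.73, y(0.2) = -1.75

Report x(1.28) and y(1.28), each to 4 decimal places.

-1.6707, -0.5860

Euler on (x,y): x_{n+1} = x_n + h·x', y_{n+1} = y_n + h·y'.
0.200000: (-0.730000, -1.750000); f=(-1.554000, 0.785500) → (-1.289440, -1.467220)
0.560000: (-1.289440, -1.467220); f=(-0.918420, 1.180744) → (-1.620071, -1.042152)
0.920000: (-1.620071, -1.042152); f=(-0.140552, 1.267096) → (-1.670670, -0.585998)
(x(1.28), y(1.28)) ≈ (-1.6707, -0.5860)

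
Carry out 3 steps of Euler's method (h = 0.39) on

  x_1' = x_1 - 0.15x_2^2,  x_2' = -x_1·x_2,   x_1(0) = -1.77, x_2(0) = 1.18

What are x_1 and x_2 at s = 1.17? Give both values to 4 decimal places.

Euler on (x_1,x_2): x_1_{n+1} = x_1_n + h·x_1', x_2_{n+1} = x_2_n + h·x_2'.
0.000000: (-1.770000, 1.180000); f=(-1.978860, 2.088600) → (-2.541755, 1.994554)
0.390000: (-2.541755, 1.994554); f=(-3.138492, 5.069668) → (-3.765767, 3.971725)
0.780000: (-3.765767, 3.971725); f=(-6.131957, 14.956591) → (-6.157231, 9.804795)
(x_1(1.17), x_2(1.17)) ≈ (-6.1572, 9.8048)

-6.1572, 9.8048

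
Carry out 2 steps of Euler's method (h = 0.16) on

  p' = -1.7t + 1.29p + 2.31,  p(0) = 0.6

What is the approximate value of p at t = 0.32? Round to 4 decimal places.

1.6452

Euler: p_{n+1} = p_n + h·f(t_n, p_n).
t=0.000000, p=0.600000: f=3.084000 → p ← 0.600000 + 0.16·3.084000 = 1.093440
t=0.160000, p=1.093440: f=3.448538 → p ← 1.093440 + 0.16·3.448538 = 1.645206
p(0.32) ≈ 1.6452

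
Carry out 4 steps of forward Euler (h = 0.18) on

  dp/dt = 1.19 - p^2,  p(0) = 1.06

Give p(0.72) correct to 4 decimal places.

1.0866

Euler: p_{n+1} = p_n + h·f(t_n, p_n).
t=0.000000, p=1.060000: f=0.066400 → p ← 1.060000 + 0.18·0.066400 = 1.071952
t=0.180000, p=1.071952: f=0.040919 → p ← 1.071952 + 0.18·0.040919 = 1.079317
t=0.360000, p=1.079317: f=0.025074 → p ← 1.079317 + 0.18·0.025074 = 1.083831
t=0.540000, p=1.083831: f=0.015311 → p ← 1.083831 + 0.18·0.015311 = 1.086587
p(0.72) ≈ 1.0866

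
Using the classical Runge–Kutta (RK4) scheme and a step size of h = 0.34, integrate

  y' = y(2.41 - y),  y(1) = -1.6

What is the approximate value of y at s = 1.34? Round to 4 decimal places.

-13.4842

RK4: k1 = f(s_n, y_n); k2 = f(s_n + h/2, y_n + (h/2)·k1); k3 = f(s_n + h/2, y_n + (h/2)·k2); k4 = f(s_n + h, y_n + h·k3); y_{n+1} = y_n + (h/6)·(k1 + 2k2 + 2k3 + k4).
s=1.000000, y=-1.600000:
  k1 = f(1.000000, -1.600000) = -6.416000
  k2 = f(1.170000, -2.690720) = -13.724609
  k3 = f(1.170000, -3.933184) = -24.948906
  k4 = f(1.340000, -10.082628) = -125.958518
  y ← -1.600000 + (0.34/6)·(k1 + 2k2 + 2k3 + k4) = -13.484221
y(1.34) ≈ -13.4842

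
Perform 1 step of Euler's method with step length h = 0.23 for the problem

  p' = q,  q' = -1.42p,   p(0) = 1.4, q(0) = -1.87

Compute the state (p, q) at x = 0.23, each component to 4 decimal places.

Euler on (p,q): p_{n+1} = p_n + h·p', q_{n+1} = q_n + h·q'.
0.000000: (1.400000, -1.870000); f=(-1.870000, -1.988000) → (0.969900, -2.327240)
(p(0.23), q(0.23)) ≈ (0.9699, -2.3272)

0.9699, -2.3272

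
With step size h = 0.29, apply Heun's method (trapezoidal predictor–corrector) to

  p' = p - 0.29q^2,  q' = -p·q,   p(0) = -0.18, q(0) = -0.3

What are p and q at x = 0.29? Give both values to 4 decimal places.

-0.2488, -0.3188

Heun on (p,q): k1 = f(x_n, state_n); k2 = f(x_n + h, state_n + h·k1); state_{n+1} = state_n + (h/2)·(k1 + k2).
0.000000: (-0.180000, -0.300000)
  k1 = (-0.206100, -0.054000)
  predictor → (-0.239769, -0.315660)
  k2 = (-0.268665, -0.075685)
  → (-0.248841, -0.318804)
(p(0.29), q(0.29)) ≈ (-0.2488, -0.3188)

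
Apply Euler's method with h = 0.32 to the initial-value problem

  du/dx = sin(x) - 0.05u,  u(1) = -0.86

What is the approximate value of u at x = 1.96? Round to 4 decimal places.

Euler: u_{n+1} = u_n + h·f(x_n, u_n).
x=1.000000, u=-0.860000: f=0.884471 → u ← -0.860000 + 0.32·0.884471 = -0.576969
x=1.320000, u=-0.576969: f=0.997564 → u ← -0.576969 + 0.32·0.997564 = -0.257749
x=1.640000, u=-0.257749: f=1.010494 → u ← -0.257749 + 0.32·1.010494 = 0.065609
u(1.96) ≈ 0.0656

0.0656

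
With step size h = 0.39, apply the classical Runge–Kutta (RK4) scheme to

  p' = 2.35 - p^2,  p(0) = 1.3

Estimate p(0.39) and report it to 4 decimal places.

RK4: k1 = f(t_n, p_n); k2 = f(t_n + h/2, p_n + (h/2)·k1); k3 = f(t_n + h/2, p_n + (h/2)·k2); k4 = f(t_n + h, p_n + h·k3); p_{n+1} = p_n + (h/6)·(k1 + 2k2 + 2k3 + k4).
t=0.000000, p=1.300000:
  k1 = f(0.000000, 1.300000) = 0.660000
  k2 = f(0.195000, 1.428700) = 0.308816
  k3 = f(0.195000, 1.360219) = 0.499804
  k4 = f(0.390000, 1.494923) = 0.115204
  p ← 1.300000 + (0.39/6)·(k1 + 2k2 + 2k3 + k4) = 1.455509
p(0.39) ≈ 1.4555

1.4555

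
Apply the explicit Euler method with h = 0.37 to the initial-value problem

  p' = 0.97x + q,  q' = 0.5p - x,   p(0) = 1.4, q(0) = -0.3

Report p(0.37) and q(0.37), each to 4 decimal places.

1.2890, -0.0410

Euler on (p,q): p_{n+1} = p_n + h·p', q_{n+1} = q_n + h·q'.
0.000000: (1.400000, -0.300000); f=(-0.300000, 0.700000) → (1.289000, -0.041000)
(p(0.37), q(0.37)) ≈ (1.2890, -0.0410)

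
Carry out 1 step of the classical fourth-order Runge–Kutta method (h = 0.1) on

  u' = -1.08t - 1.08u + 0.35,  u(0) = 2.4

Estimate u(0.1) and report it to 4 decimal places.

2.1823

RK4: k1 = f(t_n, u_n); k2 = f(t_n + h/2, u_n + (h/2)·k1); k3 = f(t_n + h/2, u_n + (h/2)·k2); k4 = f(t_n + h, u_n + h·k3); u_{n+1} = u_n + (h/6)·(k1 + 2k2 + 2k3 + k4).
t=0.000000, u=2.400000:
  k1 = f(0.000000, 2.400000) = -2.242000
  k2 = f(0.050000, 2.287900) = -2.174932
  k3 = f(0.050000, 2.291253) = -2.178554
  k4 = f(0.100000, 2.182145) = -2.114716
  u ← 2.400000 + (0.1/6)·(k1 + 2k2 + 2k3 + k4) = 2.182272
u(0.1) ≈ 2.1823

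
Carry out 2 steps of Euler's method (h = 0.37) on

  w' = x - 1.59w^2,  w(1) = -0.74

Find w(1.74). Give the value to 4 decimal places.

-0.4671

Euler: w_{n+1} = w_n + h·f(x_n, w_n).
x=1.000000, w=-0.740000: f=0.129316 → w ← -0.740000 + 0.37·0.129316 = -0.692153
x=1.370000, w=-0.692153: f=0.608269 → w ← -0.692153 + 0.37·0.608269 = -0.467093
w(1.74) ≈ -0.4671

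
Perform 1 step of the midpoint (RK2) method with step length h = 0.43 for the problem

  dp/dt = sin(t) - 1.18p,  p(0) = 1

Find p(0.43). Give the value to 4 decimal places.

Midpoint: k1 = f(t_n, p_n); k2 = f(t_n + h/2, p_n + (h/2)·k1); p_{n+1} = p_n + h·k2.
t=0.000000, p=1.000000:
  k1 = f(0.000000, 1.000000) = -1.180000
  k2 = f(0.215000, 0.746300) = -0.667287
  p ← 1.000000 + 0.43·(-0.667287) = 0.713067
p(0.43) ≈ 0.7131

0.7131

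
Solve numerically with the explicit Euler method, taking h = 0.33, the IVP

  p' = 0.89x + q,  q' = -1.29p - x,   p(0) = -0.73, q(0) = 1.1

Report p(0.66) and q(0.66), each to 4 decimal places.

0.1955, 1.4581

Euler on (p,q): p_{n+1} = p_n + h·p', q_{n+1} = q_n + h·q'.
0.000000: (-0.730000, 1.100000); f=(1.100000, 0.941700) → (-0.367000, 1.410761)
0.330000: (-0.367000, 1.410761); f=(1.704461, 0.143430) → (0.195472, 1.458093)
(p(0.66), q(0.66)) ≈ (0.1955, 1.4581)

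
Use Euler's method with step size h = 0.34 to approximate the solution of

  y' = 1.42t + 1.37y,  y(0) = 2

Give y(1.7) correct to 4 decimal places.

16.1341

Euler: y_{n+1} = y_n + h·f(t_n, y_n).
t=0.000000, y=2.000000: f=2.740000 → y ← 2.000000 + 0.34·2.740000 = 2.931600
t=0.340000, y=2.931600: f=4.499092 → y ← 2.931600 + 0.34·4.499092 = 4.461291
t=0.680000, y=4.461291: f=7.077569 → y ← 4.461291 + 0.34·7.077569 = 6.867665
t=1.020000, y=6.867665: f=10.857101 → y ← 6.867665 + 0.34·10.857101 = 10.559079
t=1.360000, y=10.559079: f=16.397138 → y ← 10.559079 + 0.34·16.397138 = 16.134106
y(1.7) ≈ 16.1341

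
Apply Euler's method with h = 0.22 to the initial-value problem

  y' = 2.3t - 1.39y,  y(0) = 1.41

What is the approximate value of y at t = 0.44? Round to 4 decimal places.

0.7908

Euler: y_{n+1} = y_n + h·f(t_n, y_n).
t=0.000000, y=1.410000: f=-1.959900 → y ← 1.410000 + 0.22·(-1.959900) = 0.978822
t=0.220000, y=0.978822: f=-0.854563 → y ← 0.978822 + 0.22·(-0.854563) = 0.790818
y(0.44) ≈ 0.7908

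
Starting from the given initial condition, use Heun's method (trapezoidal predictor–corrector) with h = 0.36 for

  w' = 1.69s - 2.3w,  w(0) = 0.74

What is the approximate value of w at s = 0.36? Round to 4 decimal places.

Heun: k1 = f(s_n, w_n); k2 = f(s_n + h, w_n + h·k1); w_{n+1} = w_n + (h/2)·(k1 + k2).
s=0.000000, w=0.740000:
  k1 = f(0.000000, 0.740000) = -1.702000
  k2 = f(0.360000, 0.127280) = 0.315656
  w ← 0.740000 + (0.36/2)·(-1.702000 + 0.315656) = 0.490458
w(0.36) ≈ 0.4905

0.4905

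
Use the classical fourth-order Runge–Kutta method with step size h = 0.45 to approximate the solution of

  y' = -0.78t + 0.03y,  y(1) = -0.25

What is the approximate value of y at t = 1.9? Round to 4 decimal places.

RK4: k1 = f(t_n, y_n); k2 = f(t_n + h/2, y_n + (h/2)·k1); k3 = f(t_n + h/2, y_n + (h/2)·k2); k4 = f(t_n + h, y_n + h·k3); y_{n+1} = y_n + (h/6)·(k1 + 2k2 + 2k3 + k4).
t=1.000000, y=-0.250000:
  k1 = f(1.000000, -0.250000) = -0.787500
  k2 = f(1.225000, -0.427187) = -0.968316
  k3 = f(1.225000, -0.467871) = -0.969536
  k4 = f(1.450000, -0.686291) = -1.151589
  y ← -0.250000 + (0.45/6)·(k1 + 2k2 + 2k3 + k4) = -0.686109
t=1.450000, y=-0.686109:
  k1 = f(1.450000, -0.686109) = -1.151583
  k2 = f(1.675000, -0.945216) = -1.334856
  k3 = f(1.675000, -0.986452) = -1.336094
  k4 = f(1.900000, -1.287352) = -1.520621
  y ← -0.686109 + (0.45/6)·(k1 + 2k2 + 2k3 + k4) = -1.287167
y(1.9) ≈ -1.2872

-1.2872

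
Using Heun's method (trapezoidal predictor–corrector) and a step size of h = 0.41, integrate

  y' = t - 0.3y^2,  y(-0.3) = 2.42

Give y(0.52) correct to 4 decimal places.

Heun: k1 = f(t_n, y_n); k2 = f(t_n + h, y_n + h·k1); y_{n+1} = y_n + (h/2)·(k1 + k2).
t=-0.300000, y=2.420000:
  k1 = f(-0.300000, 2.420000) = -2.056920
  k2 = f(0.110000, 1.576663) = -0.635760
  y ← 2.420000 + (0.41/2)·(-2.056920 + (-0.635760)) = 1.868001
t=0.110000, y=1.868001:
  k1 = f(0.110000, 1.868001) = -0.936828
  k2 = f(0.520000, 1.483901) = -0.140589
  y ← 1.868001 + (0.41/2)·(-0.936828 + (-0.140589)) = 1.647130
y(0.52) ≈ 1.6471

1.6471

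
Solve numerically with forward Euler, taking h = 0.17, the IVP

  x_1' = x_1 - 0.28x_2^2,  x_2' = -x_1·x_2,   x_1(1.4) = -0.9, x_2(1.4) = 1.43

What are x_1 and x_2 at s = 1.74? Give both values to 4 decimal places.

Euler on (x_1,x_2): x_1_{n+1} = x_1_n + h·x_1', x_2_{n+1} = x_2_n + h·x_2'.
1.400000: (-0.900000, 1.430000); f=(-1.472572, 1.287000) → (-1.150337, 1.648790)
1.570000: (-1.150337, 1.648790); f=(-1.911520, 1.896665) → (-1.475296, 1.971223)
(x_1(1.74), x_2(1.74)) ≈ (-1.4753, 1.9712)

-1.4753, 1.9712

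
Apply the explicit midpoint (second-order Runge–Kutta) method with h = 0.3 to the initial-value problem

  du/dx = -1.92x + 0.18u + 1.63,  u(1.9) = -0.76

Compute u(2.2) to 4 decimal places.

-1.5103

Midpoint: k1 = f(x_n, u_n); k2 = f(x_n + h/2, u_n + (h/2)·k1); u_{n+1} = u_n + h·k2.
x=1.900000, u=-0.760000:
  k1 = f(1.900000, -0.760000) = -2.154800
  k2 = f(2.050000, -1.083220) = -2.500980
  u ← -0.760000 + 0.3·(-2.500980) = -1.510294
u(2.2) ≈ -1.5103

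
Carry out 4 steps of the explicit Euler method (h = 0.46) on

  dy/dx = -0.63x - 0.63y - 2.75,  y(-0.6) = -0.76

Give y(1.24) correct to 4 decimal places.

Euler: y_{n+1} = y_n + h·f(x_n, y_n).
x=-0.600000, y=-0.760000: f=-1.893200 → y ← -0.760000 + 0.46·(-1.893200) = -1.630872
x=-0.140000, y=-1.630872: f=-1.634351 → y ← -1.630872 + 0.46·(-1.634351) = -2.382673
x=0.320000, y=-2.382673: f=-1.450516 → y ← -2.382673 + 0.46·(-1.450516) = -3.049911
x=0.780000, y=-3.049911: f=-1.319956 → y ← -3.049911 + 0.46·(-1.319956) = -3.657090
y(1.24) ≈ -3.6571

-3.6571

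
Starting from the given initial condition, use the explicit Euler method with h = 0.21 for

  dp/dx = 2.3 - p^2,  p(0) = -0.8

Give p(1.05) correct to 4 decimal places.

Euler: p_{n+1} = p_n + h·f(x_n, p_n).
x=0.000000, p=-0.800000: f=1.660000 → p ← -0.800000 + 0.21·1.660000 = -0.451400
x=0.210000, p=-0.451400: f=2.096238 → p ← -0.451400 + 0.21·2.096238 = -0.011190
x=0.420000, p=-0.011190: f=2.299875 → p ← -0.011190 + 0.21·2.299875 = 0.471784
x=0.630000, p=0.471784: f=2.077420 → p ← 0.471784 + 0.21·2.077420 = 0.908042
x=0.840000, p=0.908042: f=1.475460 → p ← 0.908042 + 0.21·1.475460 = 1.217888
p(1.05) ≈ 1.2179

1.2179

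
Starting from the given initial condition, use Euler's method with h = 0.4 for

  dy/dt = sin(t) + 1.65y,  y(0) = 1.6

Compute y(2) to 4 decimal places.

22.6898

Euler: y_{n+1} = y_n + h·f(t_n, y_n).
t=0.000000, y=1.600000: f=2.640000 → y ← 1.600000 + 0.4·2.640000 = 2.656000
t=0.400000, y=2.656000: f=4.771818 → y ← 2.656000 + 0.4·4.771818 = 4.564727
t=0.800000, y=4.564727: f=8.249156 → y ← 4.564727 + 0.4·8.249156 = 7.864390
t=1.200000, y=7.864390: f=13.908282 → y ← 7.864390 + 0.4·13.908282 = 13.427703
t=1.600000, y=13.427703: f=23.155283 → y ← 13.427703 + 0.4·23.155283 = 22.689816
y(2) ≈ 22.6898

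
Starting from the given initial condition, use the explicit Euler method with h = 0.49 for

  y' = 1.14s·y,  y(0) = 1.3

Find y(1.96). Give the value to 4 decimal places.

4.6663

Euler: y_{n+1} = y_n + h·f(s_n, y_n).
s=0.000000, y=1.300000: f=0.000000 → y ← 1.300000 + 0.49·0.000000 = 1.300000
s=0.490000, y=1.300000: f=0.726180 → y ← 1.300000 + 0.49·0.726180 = 1.655828
s=0.980000, y=1.655828: f=1.849891 → y ← 1.655828 + 0.49·1.849891 = 2.562275
s=1.470000, y=2.562275: f=4.293860 → y ← 2.562275 + 0.49·4.293860 = 4.666266
y(1.96) ≈ 4.6663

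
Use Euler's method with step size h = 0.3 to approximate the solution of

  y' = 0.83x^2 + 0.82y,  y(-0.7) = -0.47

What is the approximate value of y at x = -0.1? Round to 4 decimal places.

Euler: y_{n+1} = y_n + h·f(x_n, y_n).
x=-0.700000, y=-0.470000: f=0.021300 → y ← -0.470000 + 0.3·0.021300 = -0.463610
x=-0.400000, y=-0.463610: f=-0.247360 → y ← -0.463610 + 0.3·(-0.247360) = -0.537818
y(-0.1) ≈ -0.5378

-0.5378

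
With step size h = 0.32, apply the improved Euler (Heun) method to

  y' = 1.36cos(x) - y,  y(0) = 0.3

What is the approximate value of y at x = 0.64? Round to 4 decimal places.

Heun: k1 = f(x_n, y_n); k2 = f(x_n + h, y_n + h·k1); y_{n+1} = y_n + (h/2)·(k1 + k2).
x=0.000000, y=0.300000:
  k1 = f(0.000000, 0.300000) = 1.060000
  k2 = f(0.320000, 0.639200) = 0.651760
  y ← 0.300000 + (0.32/2)·(1.060000 + 0.651760) = 0.573882
x=0.320000, y=0.573882:
  k1 = f(0.320000, 0.573882) = 0.717079
  k2 = f(0.640000, 0.803347) = 0.287503
  y ← 0.573882 + (0.32/2)·(0.717079 + 0.287503) = 0.734615
y(0.64) ≈ 0.7346

0.7346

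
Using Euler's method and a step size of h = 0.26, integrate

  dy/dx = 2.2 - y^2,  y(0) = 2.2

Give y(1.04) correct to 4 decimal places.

1.4836

Euler: y_{n+1} = y_n + h·f(x_n, y_n).
x=0.000000, y=2.200000: f=-2.640000 → y ← 2.200000 + 0.26·(-2.640000) = 1.513600
x=0.260000, y=1.513600: f=-0.090985 → y ← 1.513600 + 0.26·(-0.090985) = 1.489944
x=0.520000, y=1.489944: f=-0.019933 → y ← 1.489944 + 0.26·(-0.019933) = 1.484761
x=0.780000, y=1.484761: f=-0.004516 → y ← 1.484761 + 0.26·(-0.004516) = 1.483587
y(1.04) ≈ 1.4836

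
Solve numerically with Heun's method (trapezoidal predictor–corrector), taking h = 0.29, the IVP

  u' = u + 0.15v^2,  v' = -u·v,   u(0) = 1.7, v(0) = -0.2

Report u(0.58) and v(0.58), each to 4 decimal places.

Heun on (u,v): k1 = f(s_n, state_n); k2 = f(s_n + h, state_n + h·k1); state_{n+1} = state_n + (h/2)·(k1 + k2).
0.000000: (1.700000, -0.200000)
  k1 = (1.706000, 0.340000)
  predictor → (2.194740, -0.101400)
  k2 = (2.196282, 0.222547)
  → (2.265831, -0.118431)
0.290000: (2.265831, -0.118431)
  k1 = (2.267935, 0.268344)
  predictor → (2.923532, -0.040611)
  k2 = (2.923779, 0.118727)
  → (3.018629, -0.062305)
(u(0.58), v(0.58)) ≈ (3.0186, -0.0623)

3.0186, -0.0623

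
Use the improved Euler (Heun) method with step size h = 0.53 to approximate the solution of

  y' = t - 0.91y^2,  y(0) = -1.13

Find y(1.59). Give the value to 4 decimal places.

-138.3841

Heun: k1 = f(t_n, y_n); k2 = f(t_n + h, y_n + h·k1); y_{n+1} = y_n + (h/2)·(k1 + k2).
t=0.000000, y=-1.130000:
  k1 = f(0.000000, -1.130000) = -1.161979
  k2 = f(0.530000, -1.745849) = -2.243669
  y ← -1.130000 + (0.53/2)·(-1.161979 + (-2.243669)) = -2.032497
t=0.530000, y=-2.032497:
  k1 = f(0.530000, -2.032497) = -3.229249
  k2 = f(1.060000, -3.743999) = -11.695951
  y ← -2.032497 + (0.53/2)·(-3.229249 + (-11.695951)) = -5.987675
t=1.060000, y=-5.987675:
  k1 = f(1.060000, -5.987675) = -31.565548
  k2 = f(1.590000, -22.717415) = -468.043664
  y ← -5.987675 + (0.53/2)·(-31.565548 + (-468.043664)) = -138.384116
y(1.59) ≈ -138.3841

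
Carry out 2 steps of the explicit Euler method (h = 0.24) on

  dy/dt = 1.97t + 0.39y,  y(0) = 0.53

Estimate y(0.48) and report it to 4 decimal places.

0.7473

Euler: y_{n+1} = y_n + h·f(t_n, y_n).
t=0.000000, y=0.530000: f=0.206700 → y ← 0.530000 + 0.24·0.206700 = 0.579608
t=0.240000, y=0.579608: f=0.698847 → y ← 0.579608 + 0.24·0.698847 = 0.747331
y(0.48) ≈ 0.7473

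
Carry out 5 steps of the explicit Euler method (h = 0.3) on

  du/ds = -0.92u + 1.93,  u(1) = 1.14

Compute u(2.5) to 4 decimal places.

Euler: u_{n+1} = u_n + h·f(s_n, u_n).
s=1.000000, u=1.140000: f=0.881200 → u ← 1.140000 + 0.3·0.881200 = 1.404360
s=1.300000, u=1.404360: f=0.637989 → u ← 1.404360 + 0.3·0.637989 = 1.595757
s=1.600000, u=1.595757: f=0.461904 → u ← 1.595757 + 0.3·0.461904 = 1.734328
s=1.900000, u=1.734328: f=0.334418 → u ← 1.734328 + 0.3·0.334418 = 1.834653
s=2.200000, u=1.834653: f=0.242119 → u ← 1.834653 + 0.3·0.242119 = 1.907289
u(2.5) ≈ 1.9073

1.9073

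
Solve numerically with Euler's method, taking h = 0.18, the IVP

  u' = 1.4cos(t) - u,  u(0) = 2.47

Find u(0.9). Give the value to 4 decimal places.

Euler: u_{n+1} = u_n + h·f(t_n, u_n).
t=0.000000, u=2.470000: f=-1.070000 → u ← 2.470000 + 0.18·(-1.070000) = 2.277400
t=0.180000, u=2.277400: f=-0.900019 → u ← 2.277400 + 0.18·(-0.900019) = 2.115397
t=0.360000, u=2.115397: f=-0.805141 → u ← 2.115397 + 0.18·(-0.805141) = 1.970471
t=0.540000, u=1.970471: f=-0.769679 → u ← 1.970471 + 0.18·(-0.769679) = 1.831929
t=0.720000, u=1.831929: f=-0.779401 → u ← 1.831929 + 0.18·(-0.779401) = 1.691637
u(0.9) ≈ 1.6916

1.6916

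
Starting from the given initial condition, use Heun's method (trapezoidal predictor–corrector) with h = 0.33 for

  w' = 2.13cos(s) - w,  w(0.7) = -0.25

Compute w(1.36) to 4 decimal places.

0.3251

Heun: k1 = f(s_n, w_n); k2 = f(s_n + h, w_n + h·k1); w_{n+1} = w_n + (h/2)·(k1 + k2).
s=0.700000, w=-0.250000:
  k1 = f(0.700000, -0.250000) = 1.879114
  k2 = f(1.030000, 0.370108) = 0.726457
  w ← -0.250000 + (0.33/2)·(1.879114 + 0.726457) = 0.179919
s=1.030000, w=0.179919:
  k1 = f(1.030000, 0.179919) = 0.916645
  k2 = f(1.360000, 0.482412) = -0.036734
  w ← 0.179919 + (0.33/2)·(0.916645 + (-0.036734)) = 0.325105
w(1.36) ≈ 0.3251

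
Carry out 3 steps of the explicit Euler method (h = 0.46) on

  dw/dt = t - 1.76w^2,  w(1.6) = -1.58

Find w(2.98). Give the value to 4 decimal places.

-66.7716

Euler: w_{n+1} = w_n + h·f(t_n, w_n).
t=1.600000, w=-1.580000: f=-2.793664 → w ← -1.580000 + 0.46·(-2.793664) = -2.865085
t=2.060000, w=-2.865085: f=-12.387338 → w ← -2.865085 + 0.46·(-12.387338) = -8.563261
t=2.520000, w=-8.563261: f=-126.539805 → w ← -8.563261 + 0.46·(-126.539805) = -66.771571
w(2.98) ≈ -66.7716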